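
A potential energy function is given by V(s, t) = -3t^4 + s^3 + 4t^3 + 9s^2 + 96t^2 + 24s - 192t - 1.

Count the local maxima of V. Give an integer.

2

V separates as a function of s plus a function of t, so ∇V=0 decouples.
∂V/∂s = 3(s + 2)(s + 4) = 0 at s ∈ {-4, -2}; ∂V/∂t = -12(t - 4)(t - 1)(t + 4) = 0 at t ∈ {-4, 1, 4}.
The Hessian is diagonal: diag(V_ss, V_tt). Second derivatives: V_ss(-4)=-6, V_ss(-2)=6; V_tt(-4)=-480, V_tt(1)=180, V_tt(4)=-288.
Local maxima occur where both diagonal entries negative: (-4, -4), (-4, 4). Count: 2.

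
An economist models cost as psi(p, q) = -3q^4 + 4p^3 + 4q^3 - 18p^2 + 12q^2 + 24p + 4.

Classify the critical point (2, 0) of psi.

local minimum

The mixed partial ∂²psi/∂p∂q is 0, so the Hessian at any point is diag(psi_pp, psi_qq) = diag(12(2p - 3), 12(-3q^2 + 2q + 2)).
At (2, 0): H = diag(12, 24).
Both eigenvalues are positive, so H is positive definite: a local minimum.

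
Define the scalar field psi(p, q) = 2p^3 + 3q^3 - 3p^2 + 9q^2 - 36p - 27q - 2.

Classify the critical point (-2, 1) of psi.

saddle point

The mixed partial ∂²psi/∂p∂q is 0, so the Hessian at any point is diag(psi_pp, psi_qq) = diag(6(2p - 1), 18(q + 1)).
At (-2, 1): H = diag(-30, 36).
The eigenvalues have opposite signs, so H is indefinite: a saddle point.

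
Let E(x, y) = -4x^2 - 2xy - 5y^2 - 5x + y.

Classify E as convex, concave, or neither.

E is quadratic, so its Hessian is the constant matrix H = [[-8, -2], [-2, -10]].
det(H) = 76, tr(H) = -18.
det(H) > 0 and tr(H) < 0, so H is negative definite everywhere: concave.

concave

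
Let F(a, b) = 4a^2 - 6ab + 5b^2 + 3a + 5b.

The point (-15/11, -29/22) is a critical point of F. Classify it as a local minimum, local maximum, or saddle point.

The Hessian of F is constant: H = [[8, -6], [-6, 10]].
det(H) = 8·10 − (-6)² = 44.
det(H) > 0 and tr(H) = 18 > 0, so H is positive definite and the point is a local minimum.

local minimum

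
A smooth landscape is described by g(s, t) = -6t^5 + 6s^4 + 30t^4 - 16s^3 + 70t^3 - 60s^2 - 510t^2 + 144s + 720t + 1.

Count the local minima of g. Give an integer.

g separates as a function of s plus a function of t, so ∇g=0 decouples.
∂g/∂s = 24(s - 3)(s - 1)(s + 2) = 0 at s ∈ {-2, 1, 3}; ∂g/∂t = -30(t - 4)(t - 2)(t - 1)(t + 3) = 0 at t ∈ {-3, 1, 2, 4}.
The Hessian is diagonal: diag(g_ss, g_tt). Second derivatives: g_ss(-2)=360, g_ss(1)=-144, g_ss(3)=240; g_tt(-3)=4200, g_tt(1)=-360, g_tt(2)=300, g_tt(4)=-1260.
Local minima occur where both diagonal entries positive: (-2, -3), (-2, 2), (3, -3), (3, 2). Count: 4.

4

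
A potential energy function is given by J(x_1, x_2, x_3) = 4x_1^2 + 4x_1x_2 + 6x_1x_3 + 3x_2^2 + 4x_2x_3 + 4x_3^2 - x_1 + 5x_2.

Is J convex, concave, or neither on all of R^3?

convex

J is quadratic, so its Hessian is the constant matrix H = [[8, 4, 6], [4, 6, 4], [6, 4, 8]].
Leading principal minors: 8, 32, 104.
All positive ⇒ H ≻ 0 ⇒ convex.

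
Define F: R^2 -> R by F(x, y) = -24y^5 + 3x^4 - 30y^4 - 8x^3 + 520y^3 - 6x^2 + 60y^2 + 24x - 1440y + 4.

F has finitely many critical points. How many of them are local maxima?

F separates as a function of x plus a function of y, so ∇F=0 decouples.
∂F/∂x = 12(x - 2)(x - 1)(x + 1) = 0 at x ∈ {-1, 1, 2}; ∂F/∂y = -120(y - 3)(y - 1)(y + 1)(y + 4) = 0 at y ∈ {-4, -1, 1, 3}.
The Hessian is diagonal: diag(F_xx, F_yy). Second derivatives: F_xx(-1)=72, F_xx(1)=-24, F_xx(2)=36; F_yy(-4)=12600, F_yy(-1)=-2880, F_yy(1)=2400, F_yy(3)=-6720.
Local maxima occur where both diagonal entries negative: (1, -1), (1, 3). Count: 2.

2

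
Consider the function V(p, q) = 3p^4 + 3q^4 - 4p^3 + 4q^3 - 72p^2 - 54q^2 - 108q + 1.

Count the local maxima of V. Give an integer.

1

V separates as a function of p plus a function of q, so ∇V=0 decouples.
∂V/∂p = 12p(p - 4)(p + 3) = 0 at p ∈ {-3, 0, 4}; ∂V/∂q = 12(q - 3)(q + 1)(q + 3) = 0 at q ∈ {-3, -1, 3}.
The Hessian is diagonal: diag(V_pp, V_qq). Second derivatives: V_pp(-3)=252, V_pp(0)=-144, V_pp(4)=336; V_qq(-3)=144, V_qq(-1)=-96, V_qq(3)=288.
Local maxima occur where both diagonal entries negative: (0, -1). Count: 1.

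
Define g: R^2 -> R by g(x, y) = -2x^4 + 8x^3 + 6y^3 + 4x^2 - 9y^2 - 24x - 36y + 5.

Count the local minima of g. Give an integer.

g separates as a function of x plus a function of y, so ∇g=0 decouples.
∂g/∂x = -8(x - 3)(x - 1)(x + 1) = 0 at x ∈ {-1, 1, 3}; ∂g/∂y = 18(y - 2)(y + 1) = 0 at y ∈ {-1, 2}.
The Hessian is diagonal: diag(g_xx, g_yy). Second derivatives: g_xx(-1)=-64, g_xx(1)=32, g_xx(3)=-64; g_yy(-1)=-54, g_yy(2)=54.
Local minima occur where both diagonal entries positive: (1, 2). Count: 1.

1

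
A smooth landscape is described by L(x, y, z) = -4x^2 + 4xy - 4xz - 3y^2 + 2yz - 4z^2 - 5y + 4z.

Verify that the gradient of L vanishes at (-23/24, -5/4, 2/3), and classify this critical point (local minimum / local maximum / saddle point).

local maximum

∇L = (-8x + 4y - 4z, 4x - 6y + 2z - 5, -4x + 2y - 8z + 4); substituting (-23/24, -5/4, 2/3) gives ∇L = (0, 0, 0), so (-23/24, -5/4, 2/3) is indeed a critical point.
The Hessian is constant: H = [[-8, 4, -4], [4, -6, 2], [-4, 2, -8]].
Leading principal minors: Δ₁ = -8, Δ₂ = 32, Δ₃ = -192.
The minors alternate sign starting negative (−, +, −), so H is negative definite: a local maximum.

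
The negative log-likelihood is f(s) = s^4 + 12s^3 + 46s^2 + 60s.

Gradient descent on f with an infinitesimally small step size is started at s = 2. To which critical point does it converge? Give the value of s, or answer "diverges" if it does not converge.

-1

f'(s) = 4(s + 1)(s + 3)(s + 5), so f'(2) = 420.
Gradient descent moves in the -f' direction, i.e. s is decreasing.
The nearest critical point in that direction is s = -1, where f'' = 32 > 0 (a local minimum). The iterate converges there.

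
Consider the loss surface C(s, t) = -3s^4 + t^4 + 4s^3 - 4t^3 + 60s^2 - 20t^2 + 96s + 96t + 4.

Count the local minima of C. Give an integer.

2

C separates as a function of s plus a function of t, so ∇C=0 decouples.
∂C/∂s = -12(s - 4)(s + 1)(s + 2) = 0 at s ∈ {-2, -1, 4}; ∂C/∂t = 4(t - 4)(t - 2)(t + 3) = 0 at t ∈ {-3, 2, 4}.
The Hessian is diagonal: diag(C_ss, C_tt). Second derivatives: C_ss(-2)=-72, C_ss(-1)=60, C_ss(4)=-360; C_tt(-3)=140, C_tt(2)=-40, C_tt(4)=56.
Local minima occur where both diagonal entries positive: (-1, -3), (-1, 4). Count: 2.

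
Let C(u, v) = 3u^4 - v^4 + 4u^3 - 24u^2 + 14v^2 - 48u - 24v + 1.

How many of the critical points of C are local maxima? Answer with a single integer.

C separates as a function of u plus a function of v, so ∇C=0 decouples.
∂C/∂u = 12(u - 2)(u + 1)(u + 2) = 0 at u ∈ {-2, -1, 2}; ∂C/∂v = -4(v - 2)(v - 1)(v + 3) = 0 at v ∈ {-3, 1, 2}.
The Hessian is diagonal: diag(C_uu, C_vv). Second derivatives: C_uu(-2)=48, C_uu(-1)=-36, C_uu(2)=144; C_vv(-3)=-80, C_vv(1)=16, C_vv(2)=-20.
Local maxima occur where both diagonal entries negative: (-1, -3), (-1, 2). Count: 2.

2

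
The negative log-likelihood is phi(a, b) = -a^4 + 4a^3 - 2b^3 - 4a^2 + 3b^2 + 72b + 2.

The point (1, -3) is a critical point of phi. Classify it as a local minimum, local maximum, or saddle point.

The mixed partial ∂²phi/∂a∂b is 0, so the Hessian at any point is diag(phi_aa, phi_bb) = diag(4(-3a^2 + 6a - 2), 6(-2b + 1)).
At (1, -3): H = diag(4, 42).
Both eigenvalues are positive, so H is positive definite: a local minimum.

local minimum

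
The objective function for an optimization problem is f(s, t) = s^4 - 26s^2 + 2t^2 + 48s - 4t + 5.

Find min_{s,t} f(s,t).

f(s,t) separates as P(s) + Q(t) + 5, so its minimum is min P + min Q + 5.
P'(s) = 4(s - 3)(s - 1)(s + 4) vanishes at s ∈ {-4, 1, 3}; Q'(t) = 4(t - 1) vanishes at t ∈ {1}.
Local minima of P (where P''>0): P(-4)=-352, P(3)=-9. Local minima of Q: Q(1)=-2.
So the global minimum of f is P(-4) + Q(1) + 5 = -352 − 2 + 5 = -349, attained at (-4, 1).

-349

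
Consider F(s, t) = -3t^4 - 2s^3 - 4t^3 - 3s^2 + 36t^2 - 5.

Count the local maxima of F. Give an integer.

F separates as a function of s plus a function of t, so ∇F=0 decouples.
∂F/∂s = -6s(s + 1) = 0 at s ∈ {-1, 0}; ∂F/∂t = -12t(t - 2)(t + 3) = 0 at t ∈ {-3, 0, 2}.
The Hessian is diagonal: diag(F_ss, F_tt). Second derivatives: F_ss(-1)=6, F_ss(0)=-6; F_tt(-3)=-180, F_tt(0)=72, F_tt(2)=-120.
Local maxima occur where both diagonal entries negative: (0, -3), (0, 2). Count: 2.

2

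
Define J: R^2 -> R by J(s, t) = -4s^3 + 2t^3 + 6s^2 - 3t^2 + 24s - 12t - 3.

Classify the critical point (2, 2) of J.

The mixed partial ∂²J/∂s∂t is 0, so the Hessian at any point is diag(J_ss, J_tt) = diag(12(-2s + 1), 6(2t - 1)).
At (2, 2): H = diag(-36, 18).
The eigenvalues have opposite signs, so H is indefinite: a saddle point.

saddle point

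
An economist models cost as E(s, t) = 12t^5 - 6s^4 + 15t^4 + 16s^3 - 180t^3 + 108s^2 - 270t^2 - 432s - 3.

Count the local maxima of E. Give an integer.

E separates as a function of s plus a function of t, so ∇E=0 decouples.
∂E/∂s = -24(s - 3)(s - 2)(s + 3) = 0 at s ∈ {-3, 2, 3}; ∂E/∂t = 60t(t - 3)(t + 1)(t + 3) = 0 at t ∈ {-3, -1, 0, 3}.
The Hessian is diagonal: diag(E_ss, E_tt). Second derivatives: E_ss(-3)=-720, E_ss(2)=120, E_ss(3)=-144; E_tt(-3)=-2160, E_tt(-1)=480, E_tt(0)=-540, E_tt(3)=4320.
Local maxima occur where both diagonal entries negative: (-3, -3), (-3, 0), (3, -3), (3, 0). Count: 4.

4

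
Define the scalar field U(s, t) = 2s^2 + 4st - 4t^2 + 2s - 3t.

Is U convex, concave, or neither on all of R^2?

neither

U is quadratic, so its Hessian is the constant matrix H = [[4, 4], [4, -8]].
det(H) = -48, tr(H) = -4.
det(H) < 0, so H is indefinite: neither convex nor concave.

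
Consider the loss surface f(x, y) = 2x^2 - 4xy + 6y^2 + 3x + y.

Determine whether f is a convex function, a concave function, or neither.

convex

f is quadratic, so its Hessian is the constant matrix H = [[4, -4], [-4, 12]].
det(H) = 32, tr(H) = 16.
det(H) > 0 and tr(H) > 0, so H is positive definite everywhere: convex.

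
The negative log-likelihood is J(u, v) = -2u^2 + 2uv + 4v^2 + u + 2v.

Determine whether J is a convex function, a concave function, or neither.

neither

J is quadratic, so its Hessian is the constant matrix H = [[-4, 2], [2, 8]].
det(H) = -36, tr(H) = 4.
det(H) < 0, so H is indefinite: neither convex nor concave.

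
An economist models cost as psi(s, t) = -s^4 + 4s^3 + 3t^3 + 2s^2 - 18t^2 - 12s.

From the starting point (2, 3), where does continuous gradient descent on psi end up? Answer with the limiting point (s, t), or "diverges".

psi is separable, so gradient descent decouples: s follows -∂psi/∂s, t follows -∂psi/∂t.
∂psi/∂s = -4(s - 3)(s - 1)(s + 1); at s=2 this is 12, so s decreases.
∂psi/∂t = 9t(t - 4); at t=3 this is -27, so t increases.
s converges to its nearest critical value 1 (a local min of the s-part); t converges to 4. The iterate converges to (1, 4).

(1, 4)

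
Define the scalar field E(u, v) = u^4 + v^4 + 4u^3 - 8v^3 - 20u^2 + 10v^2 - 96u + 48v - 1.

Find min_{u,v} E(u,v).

E(u,v) separates as P(u) + Q(v) − 1, so its minimum is min P + min Q − 1.
P'(u) = 4(u - 3)(u + 2)(u + 4) vanishes at u ∈ {-4, -2, 3}; Q'(v) = 4(v - 4)(v - 3)(v + 1) vanishes at v ∈ {-1, 3, 4}.
Local minima of P (where P''>0): P(-4)=64, P(3)=-279. Local minima of Q: Q(-1)=-29, Q(4)=96.
So the global minimum of E is P(3) + Q(-1) − 1 = -279 − 29 − 1 = -309, attained at (3, -1).

-309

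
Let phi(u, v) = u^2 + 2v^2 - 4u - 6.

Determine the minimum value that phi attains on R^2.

-10

phi(u,v) separates as P(u) + Q(v) − 6, so its minimum is min P + min Q − 6.
P'(u) = 2u - 4 vanishes at u ∈ {2}; Q'(v) = 4v vanishes at v ∈ {0}.
Local minima of P (where P''>0): P(2)=-4. Local minima of Q: Q(0)=0.
So the global minimum of phi is P(2) + Q(0) − 6 = -4 + 0 − 6 = -10, attained at (2, 0).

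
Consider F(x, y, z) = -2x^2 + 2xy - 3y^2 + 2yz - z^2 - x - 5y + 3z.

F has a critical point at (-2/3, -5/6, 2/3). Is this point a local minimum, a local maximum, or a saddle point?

The Hessian is constant: H = [[-4, 2, 0], [2, -6, 2], [0, 2, -2]].
Leading principal minors: Δ₁ = -4, Δ₂ = 20, Δ₃ = -24.
The minors alternate sign starting negative (−, +, −), so H is negative definite: a local maximum.

local maximum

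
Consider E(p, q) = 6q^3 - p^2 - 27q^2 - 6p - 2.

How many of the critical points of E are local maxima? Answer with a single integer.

1

E separates as a function of p plus a function of q, so ∇E=0 decouples.
∂E/∂p = -2(p + 3) = 0 at p ∈ {-3}; ∂E/∂q = 18q(q - 3) = 0 at q ∈ {0, 3}.
The Hessian is diagonal: diag(E_pp, E_qq). Second derivatives: E_pp(-3)=-2; E_qq(0)=-54, E_qq(3)=54.
Local maxima occur where both diagonal entries negative: (-3, 0). Count: 1.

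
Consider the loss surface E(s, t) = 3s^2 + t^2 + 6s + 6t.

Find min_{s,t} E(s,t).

-12

E(s,t) separates as P(s) + Q(t), so its minimum is min P + min Q.
P'(s) = 6s + 6 vanishes at s ∈ {-1}; Q'(t) = 2(t + 3) vanishes at t ∈ {-3}.
Local minima of P (where P''>0): P(-1)=-3. Local minima of Q: Q(-3)=-9.
So the global minimum of E is P(-1) + Q(-3) = -3 − 9 = -12, attained at (-1, -3).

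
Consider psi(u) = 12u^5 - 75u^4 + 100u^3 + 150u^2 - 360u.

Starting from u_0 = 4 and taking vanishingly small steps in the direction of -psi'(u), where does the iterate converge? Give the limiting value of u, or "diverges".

psi'(u) = 60(u - 3)(u - 2)(u - 1)(u + 1), so psi'(4) = 1800.
Gradient descent moves in the -psi' direction, i.e. u is decreasing.
The nearest critical point in that direction is u = 3, where psi'' = 480 > 0 (a local minimum). The iterate converges there.

3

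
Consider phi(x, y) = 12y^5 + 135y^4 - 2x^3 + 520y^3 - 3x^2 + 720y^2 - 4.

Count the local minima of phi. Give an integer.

2

phi separates as a function of x plus a function of y, so ∇phi=0 decouples.
∂phi/∂x = -6x(x + 1) = 0 at x ∈ {-1, 0}; ∂phi/∂y = 60y(y + 2)(y + 3)(y + 4) = 0 at y ∈ {-4, -3, -2, 0}.
The Hessian is diagonal: diag(phi_xx, phi_yy). Second derivatives: phi_xx(-1)=6, phi_xx(0)=-6; phi_yy(-4)=-480, phi_yy(-3)=180, phi_yy(-2)=-240, phi_yy(0)=1440.
Local minima occur where both diagonal entries positive: (-1, -3), (-1, 0). Count: 2.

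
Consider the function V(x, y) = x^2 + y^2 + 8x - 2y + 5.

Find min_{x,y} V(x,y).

V(x,y) separates as P(x) + Q(y) + 5, so its minimum is min P + min Q + 5.
P'(x) = 2x + 8 vanishes at x ∈ {-4}; Q'(y) = 2y - 2 vanishes at y ∈ {1}.
Local minima of P (where P''>0): P(-4)=-16. Local minima of Q: Q(1)=-1.
So the global minimum of V is P(-4) + Q(1) + 5 = -16 − 1 + 5 = -12, attained at (-4, 1).

-12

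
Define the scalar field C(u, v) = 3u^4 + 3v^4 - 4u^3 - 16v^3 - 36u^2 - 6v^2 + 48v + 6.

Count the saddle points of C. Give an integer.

C separates as a function of u plus a function of v, so ∇C=0 decouples.
∂C/∂u = 12u(u - 3)(u + 2) = 0 at u ∈ {-2, 0, 3}; ∂C/∂v = 12(v - 4)(v - 1)(v + 1) = 0 at v ∈ {-1, 1, 4}.
The Hessian is diagonal: diag(C_uu, C_vv). Second derivatives: C_uu(-2)=120, C_uu(0)=-72, C_uu(3)=180; C_vv(-1)=120, C_vv(1)=-72, C_vv(4)=180.
Saddle points occur where the two diagonal entries have opposite signs: (-2, 1), (0, -1), (0, 4), (3, 1). Count: 4.

4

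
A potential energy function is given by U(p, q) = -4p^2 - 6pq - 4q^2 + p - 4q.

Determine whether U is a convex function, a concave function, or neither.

U is quadratic, so its Hessian is the constant matrix H = [[-8, -6], [-6, -8]].
det(H) = 28, tr(H) = -16.
det(H) > 0 and tr(H) < 0, so H is negative definite everywhere: concave.

concave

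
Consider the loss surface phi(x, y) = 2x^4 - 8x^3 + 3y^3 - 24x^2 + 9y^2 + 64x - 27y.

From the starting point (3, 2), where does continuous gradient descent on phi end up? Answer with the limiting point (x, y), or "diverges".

(4, 1)

phi is separable, so gradient descent decouples: x follows -∂phi/∂x, y follows -∂phi/∂y.
∂phi/∂x = 8(x - 4)(x - 1)(x + 2); at x=3 this is -80, so x increases.
∂phi/∂y = 9(y - 1)(y + 3); at y=2 this is 45, so y decreases.
x converges to its nearest critical value 4 (a local min of the x-part); y converges to 1. The iterate converges to (4, 1).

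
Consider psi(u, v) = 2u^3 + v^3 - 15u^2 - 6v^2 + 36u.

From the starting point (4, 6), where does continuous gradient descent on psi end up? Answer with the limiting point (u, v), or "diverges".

(3, 4)

psi is separable, so gradient descent decouples: u follows -∂psi/∂u, v follows -∂psi/∂v.
∂psi/∂u = 6(u - 3)(u - 2); at u=4 this is 12, so u decreases.
∂psi/∂v = 3v(v - 4); at v=6 this is 36, so v decreases.
u converges to its nearest critical value 3 (a local min of the u-part); v converges to 4. The iterate converges to (3, 4).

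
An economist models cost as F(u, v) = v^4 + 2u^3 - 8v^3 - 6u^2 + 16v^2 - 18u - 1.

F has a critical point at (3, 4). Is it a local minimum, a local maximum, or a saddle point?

local minimum

The mixed partial ∂²F/∂u∂v is 0, so the Hessian at any point is diag(F_uu, F_vv) = diag(12(u - 1), 4(3v^2 - 12v + 8)).
At (3, 4): H = diag(24, 32).
Both eigenvalues are positive, so H is positive definite: a local minimum.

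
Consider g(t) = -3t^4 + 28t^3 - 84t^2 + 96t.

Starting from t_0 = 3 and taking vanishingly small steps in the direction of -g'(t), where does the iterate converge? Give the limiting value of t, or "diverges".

2

g'(t) = -12(t - 4)(t - 2)(t - 1), so g'(3) = 24.
Gradient descent moves in the -g' direction, i.e. t is decreasing.
The nearest critical point in that direction is t = 2, where g'' = 24 > 0 (a local minimum). The iterate converges there.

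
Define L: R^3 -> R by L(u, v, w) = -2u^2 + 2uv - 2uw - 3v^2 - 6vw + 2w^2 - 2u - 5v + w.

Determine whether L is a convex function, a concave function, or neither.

L is quadratic, so its Hessian is the constant matrix H = [[-4, 2, -2], [2, -6, -6], [-2, -6, 4]].
Leading principal minors: -4, 20, 296.
Neither pattern holds ⇒ H is indefinite ⇒ neither convex nor concave.

neither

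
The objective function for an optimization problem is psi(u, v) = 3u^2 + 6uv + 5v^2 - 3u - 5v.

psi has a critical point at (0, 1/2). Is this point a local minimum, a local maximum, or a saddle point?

The Hessian of psi is constant: H = [[6, 6], [6, 10]].
det(H) = 6·10 − 6² = 24.
det(H) > 0 and tr(H) = 16 > 0, so H is positive definite and the point is a local minimum.

local minimum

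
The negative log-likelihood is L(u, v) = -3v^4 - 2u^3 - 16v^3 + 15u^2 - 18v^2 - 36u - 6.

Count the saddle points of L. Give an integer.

L separates as a function of u plus a function of v, so ∇L=0 decouples.
∂L/∂u = -6(u - 3)(u - 2) = 0 at u ∈ {2, 3}; ∂L/∂v = -12v(v + 1)(v + 3) = 0 at v ∈ {-3, -1, 0}.
The Hessian is diagonal: diag(L_uu, L_vv). Second derivatives: L_uu(2)=6, L_uu(3)=-6; L_vv(-3)=-72, L_vv(-1)=24, L_vv(0)=-36.
Saddle points occur where the two diagonal entries have opposite signs: (2, -3), (2, 0), (3, -1). Count: 3.

3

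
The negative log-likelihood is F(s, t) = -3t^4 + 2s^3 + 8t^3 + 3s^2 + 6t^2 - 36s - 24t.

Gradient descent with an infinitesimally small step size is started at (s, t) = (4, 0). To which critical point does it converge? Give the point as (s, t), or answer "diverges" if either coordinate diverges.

F is separable, so gradient descent decouples: s follows -∂F/∂s, t follows -∂F/∂t.
∂F/∂s = 6(s - 2)(s + 3); at s=4 this is 84, so s decreases.
∂F/∂t = -12(t - 2)(t - 1)(t + 1); at t=0 this is -24, so t increases.
s converges to its nearest critical value 2 (a local min of the s-part); t converges to 1. The iterate converges to (2, 1).

(2, 1)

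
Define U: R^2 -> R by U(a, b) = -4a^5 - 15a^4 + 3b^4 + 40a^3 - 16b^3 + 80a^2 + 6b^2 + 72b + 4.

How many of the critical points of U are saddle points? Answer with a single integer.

6

U separates as a function of a plus a function of b, so ∇U=0 decouples.
∂U/∂a = -20a(a - 2)(a + 1)(a + 4) = 0 at a ∈ {-4, -1, 0, 2}; ∂U/∂b = 12(b - 3)(b - 2)(b + 1) = 0 at b ∈ {-1, 2, 3}.
The Hessian is diagonal: diag(U_aa, U_bb). Second derivatives: U_aa(-4)=1440, U_aa(-1)=-180, U_aa(0)=160, U_aa(2)=-720; U_bb(-1)=144, U_bb(2)=-36, U_bb(3)=48.
Saddle points occur where the two diagonal entries have opposite signs: (-4, 2), (-1, -1), (-1, 3), (0, 2), (2, -1), (2, 3). Count: 6.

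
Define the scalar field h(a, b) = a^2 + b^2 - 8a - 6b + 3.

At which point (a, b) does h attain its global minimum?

h(a,b) separates as P(a) + Q(b) + 3, so its minimum is min P + min Q + 3.
P'(a) = 2a - 8 vanishes at a ∈ {4}; Q'(b) = 2b - 6 vanishes at b ∈ {3}.
Local minima of P (where P''>0): P(4)=-16. Local minima of Q: Q(3)=-9.
So the global minimum of h is P(4) + Q(3) + 3 = -16 − 9 + 3 = -22, attained at (4, 3).

(4, 3)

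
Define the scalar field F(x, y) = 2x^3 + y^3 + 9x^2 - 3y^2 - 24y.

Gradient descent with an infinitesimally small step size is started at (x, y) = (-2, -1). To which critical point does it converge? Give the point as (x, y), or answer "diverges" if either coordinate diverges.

F is separable, so gradient descent decouples: x follows -∂F/∂x, y follows -∂F/∂y.
∂F/∂x = 6x(x + 3); at x=-2 this is -12, so x increases.
∂F/∂y = 3(y - 4)(y + 2); at y=-1 this is -15, so y increases.
x converges to its nearest critical value 0 (a local min of the x-part); y converges to 4. The iterate converges to (0, 4).

(0, 4)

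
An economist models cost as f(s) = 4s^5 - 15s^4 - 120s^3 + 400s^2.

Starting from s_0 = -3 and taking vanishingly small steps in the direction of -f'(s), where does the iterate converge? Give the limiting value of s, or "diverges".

0

f'(s) = 20s(s - 5)(s - 2)(s + 4), so f'(-3) = -2400.
Gradient descent moves in the -f' direction, i.e. s is increasing.
The nearest critical point in that direction is s = 0, where f'' = 800 > 0 (a local minimum). The iterate converges there.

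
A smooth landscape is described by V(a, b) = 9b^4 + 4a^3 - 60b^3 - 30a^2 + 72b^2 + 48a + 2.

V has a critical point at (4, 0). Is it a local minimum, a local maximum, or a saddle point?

The mixed partial ∂²V/∂a∂b is 0, so the Hessian at any point is diag(V_aa, V_bb) = diag(12(2a - 5), 36(3b^2 - 10b + 4)).
At (4, 0): H = diag(36, 144).
Both eigenvalues are positive, so H is positive definite: a local minimum.

local minimum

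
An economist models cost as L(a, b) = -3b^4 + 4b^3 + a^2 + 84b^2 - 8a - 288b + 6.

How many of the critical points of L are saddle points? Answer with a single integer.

L separates as a function of a plus a function of b, so ∇L=0 decouples.
∂L/∂a = 2(a - 4) = 0 at a ∈ {4}; ∂L/∂b = -12(b - 3)(b - 2)(b + 4) = 0 at b ∈ {-4, 2, 3}.
The Hessian is diagonal: diag(L_aa, L_bb). Second derivatives: L_aa(4)=2; L_bb(-4)=-504, L_bb(2)=72, L_bb(3)=-84.
Saddle points occur where the two diagonal entries have opposite signs: (4, -4), (4, 3). Count: 2.

2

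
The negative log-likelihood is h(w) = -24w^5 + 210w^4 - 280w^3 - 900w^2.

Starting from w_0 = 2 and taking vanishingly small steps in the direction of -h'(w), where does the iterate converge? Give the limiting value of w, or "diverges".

3

h'(w) = -120w(w - 5)(w - 3)(w + 1), so h'(2) = -2160.
Gradient descent moves in the -h' direction, i.e. w is increasing.
The nearest critical point in that direction is w = 3, where h'' = 2880 > 0 (a local minimum). The iterate converges there.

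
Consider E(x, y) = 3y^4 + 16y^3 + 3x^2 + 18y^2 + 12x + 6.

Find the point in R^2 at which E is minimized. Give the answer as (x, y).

(-2, -3)

E(x,y) separates as P(x) + Q(y) + 6, so its minimum is min P + min Q + 6.
P'(x) = 6x + 12 vanishes at x ∈ {-2}; Q'(y) = 12y(y + 1)(y + 3) vanishes at y ∈ {-3, -1, 0}.
Local minima of P (where P''>0): P(-2)=-12. Local minima of Q: Q(-3)=-27, Q(0)=0.
So the global minimum of E is P(-2) + Q(-3) + 6 = -12 − 27 + 6 = -33, attained at (-2, -3).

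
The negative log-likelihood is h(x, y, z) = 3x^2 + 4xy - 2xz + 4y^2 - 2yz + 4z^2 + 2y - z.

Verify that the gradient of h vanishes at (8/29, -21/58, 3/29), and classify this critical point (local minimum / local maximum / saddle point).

local minimum

∇h = (6x + 4y - 2z, 4x + 8y - 2z + 2, -2x - 2y + 8z - 1); substituting (8/29, -21/58, 3/29) gives ∇h = (0, 0, 0), so (8/29, -21/58, 3/29) is indeed a critical point.
The Hessian is constant: H = [[6, 4, -2], [4, 8, -2], [-2, -2, 8]].
Leading principal minors: Δ₁ = 6, Δ₂ = 32, Δ₃ = 232.
All leading minors are positive, so H is positive definite: a local minimum.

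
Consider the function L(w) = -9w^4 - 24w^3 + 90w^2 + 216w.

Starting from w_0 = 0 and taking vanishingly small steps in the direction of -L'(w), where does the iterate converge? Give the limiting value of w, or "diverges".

-1

L'(w) = -36(w - 2)(w + 1)(w + 3), so L'(0) = 216.
Gradient descent moves in the -L' direction, i.e. w is decreasing.
The nearest critical point in that direction is w = -1, where L'' = 216 > 0 (a local minimum). The iterate converges there.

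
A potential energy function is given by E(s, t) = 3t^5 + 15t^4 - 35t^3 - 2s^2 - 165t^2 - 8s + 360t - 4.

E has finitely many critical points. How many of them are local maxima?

E separates as a function of s plus a function of t, so ∇E=0 decouples.
∂E/∂s = -4(s + 2) = 0 at s ∈ {-2}; ∂E/∂t = 15(t - 2)(t - 1)(t + 3)(t + 4) = 0 at t ∈ {-4, -3, 1, 2}.
The Hessian is diagonal: diag(E_ss, E_tt). Second derivatives: E_ss(-2)=-4; E_tt(-4)=-450, E_tt(-3)=300, E_tt(1)=-300, E_tt(2)=450.
Local maxima occur where both diagonal entries negative: (-2, -4), (-2, 1). Count: 2.

2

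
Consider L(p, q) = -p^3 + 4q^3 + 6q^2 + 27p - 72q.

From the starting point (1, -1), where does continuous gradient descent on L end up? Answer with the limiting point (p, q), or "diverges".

(-3, 2)

L is separable, so gradient descent decouples: p follows -∂L/∂p, q follows -∂L/∂q.
∂L/∂p = -3(p - 3)(p + 3); at p=1 this is 24, so p decreases.
∂L/∂q = 12(q - 2)(q + 3); at q=-1 this is -72, so q increases.
p converges to its nearest critical value -3 (a local min of the p-part); q converges to 2. The iterate converges to (-3, 2).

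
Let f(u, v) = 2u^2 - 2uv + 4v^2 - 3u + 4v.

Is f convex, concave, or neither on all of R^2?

convex

f is quadratic, so its Hessian is the constant matrix H = [[4, -2], [-2, 8]].
det(H) = 28, tr(H) = 12.
det(H) > 0 and tr(H) > 0, so H is positive definite everywhere: convex.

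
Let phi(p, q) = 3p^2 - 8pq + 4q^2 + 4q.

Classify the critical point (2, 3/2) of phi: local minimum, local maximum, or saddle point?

The Hessian of phi is constant: H = [[6, -8], [-8, 8]].
det(H) = 6·8 − (-8)² = -16.
Since det(H) < 0, H is indefinite and the critical point is a saddle point.

saddle point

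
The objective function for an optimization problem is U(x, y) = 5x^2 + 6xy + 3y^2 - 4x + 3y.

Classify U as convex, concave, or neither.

convex

U is quadratic, so its Hessian is the constant matrix H = [[10, 6], [6, 6]].
det(H) = 24, tr(H) = 16.
det(H) > 0 and tr(H) > 0, so H is positive definite everywhere: convex.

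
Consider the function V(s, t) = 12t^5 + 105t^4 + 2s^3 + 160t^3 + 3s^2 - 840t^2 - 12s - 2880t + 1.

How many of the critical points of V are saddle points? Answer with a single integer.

V separates as a function of s plus a function of t, so ∇V=0 decouples.
∂V/∂s = 6(s - 1)(s + 2) = 0 at s ∈ {-2, 1}; ∂V/∂t = 60(t - 2)(t + 2)(t + 3)(t + 4) = 0 at t ∈ {-4, -3, -2, 2}.
The Hessian is diagonal: diag(V_ss, V_tt). Second derivatives: V_ss(-2)=-18, V_ss(1)=18; V_tt(-4)=-720, V_tt(-3)=300, V_tt(-2)=-480, V_tt(2)=7200.
Saddle points occur where the two diagonal entries have opposite signs: (-2, -3), (-2, 2), (1, -4), (1, -2). Count: 4.

4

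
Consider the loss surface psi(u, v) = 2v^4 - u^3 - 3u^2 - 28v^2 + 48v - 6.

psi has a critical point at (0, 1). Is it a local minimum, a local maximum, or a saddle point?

The mixed partial ∂²psi/∂u∂v is 0, so the Hessian at any point is diag(psi_uu, psi_vv) = diag(-6(u + 1), 8(3v^2 - 7)).
At (0, 1): H = diag(-6, -32).
Both eigenvalues are negative, so H is negative definite: a local maximum.

local maximum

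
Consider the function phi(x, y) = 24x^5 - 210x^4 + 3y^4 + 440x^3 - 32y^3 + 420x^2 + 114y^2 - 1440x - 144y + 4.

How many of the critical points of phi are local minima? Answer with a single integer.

4

phi separates as a function of x plus a function of y, so ∇phi=0 decouples.
∂phi/∂x = 120(x - 4)(x - 3)(x - 1)(x + 1) = 0 at x ∈ {-1, 1, 3, 4}; ∂phi/∂y = 12(y - 4)(y - 3)(y - 1) = 0 at y ∈ {1, 3, 4}.
The Hessian is diagonal: diag(phi_xx, phi_yy). Second derivatives: phi_xx(-1)=-4800, phi_xx(1)=1440, phi_xx(3)=-960, phi_xx(4)=1800; phi_yy(1)=72, phi_yy(3)=-24, phi_yy(4)=36.
Local minima occur where both diagonal entries positive: (1, 1), (1, 4), (4, 1), (4, 4). Count: 4.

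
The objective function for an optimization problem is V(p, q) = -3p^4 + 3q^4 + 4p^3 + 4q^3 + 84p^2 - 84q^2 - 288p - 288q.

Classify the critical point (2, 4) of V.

local minimum

The mixed partial ∂²V/∂p∂q is 0, so the Hessian at any point is diag(V_pp, V_qq) = diag(12(-3p^2 + 2p + 14), 12(3q^2 + 2q - 14)).
At (2, 4): H = diag(72, 504).
Both eigenvalues are positive, so H is positive definite: a local minimum.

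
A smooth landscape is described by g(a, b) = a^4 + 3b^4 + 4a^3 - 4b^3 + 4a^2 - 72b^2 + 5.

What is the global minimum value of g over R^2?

-635

g(a,b) separates as P(a) + Q(b) + 5, so its minimum is min P + min Q + 5.
P'(a) = 4a(a + 1)(a + 2) vanishes at a ∈ {-2, -1, 0}; Q'(b) = 12b(b - 4)(b + 3) vanishes at b ∈ {-3, 0, 4}.
Local minima of P (where P''>0): P(-2)=0, P(0)=0. Local minima of Q: Q(-3)=-297, Q(4)=-640.
So the global minimum of g is P(-2) + Q(4) + 5 = 0 − 640 + 5 = -635, attained at (-2, 4).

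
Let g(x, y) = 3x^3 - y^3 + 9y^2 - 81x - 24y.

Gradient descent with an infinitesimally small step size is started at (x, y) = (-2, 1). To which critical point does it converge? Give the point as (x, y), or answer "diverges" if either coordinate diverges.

g is separable, so gradient descent decouples: x follows -∂g/∂x, y follows -∂g/∂y.
∂g/∂x = 9(x - 3)(x + 3); at x=-2 this is -45, so x increases.
∂g/∂y = -3(y - 4)(y - 2); at y=1 this is -9, so y increases.
x converges to its nearest critical value 3 (a local min of the x-part); y converges to 2. The iterate converges to (3, 2).

(3, 2)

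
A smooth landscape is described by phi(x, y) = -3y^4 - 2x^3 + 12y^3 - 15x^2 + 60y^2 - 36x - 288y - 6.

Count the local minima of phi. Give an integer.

phi separates as a function of x plus a function of y, so ∇phi=0 decouples.
∂phi/∂x = -6(x + 2)(x + 3) = 0 at x ∈ {-3, -2}; ∂phi/∂y = -12(y - 4)(y - 2)(y + 3) = 0 at y ∈ {-3, 2, 4}.
The Hessian is diagonal: diag(phi_xx, phi_yy). Second derivatives: phi_xx(-3)=6, phi_xx(-2)=-6; phi_yy(-3)=-420, phi_yy(2)=120, phi_yy(4)=-168.
Local minima occur where both diagonal entries positive: (-3, 2). Count: 1.

1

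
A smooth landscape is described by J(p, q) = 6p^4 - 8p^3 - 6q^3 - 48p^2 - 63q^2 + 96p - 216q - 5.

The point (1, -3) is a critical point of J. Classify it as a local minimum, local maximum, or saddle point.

The mixed partial ∂²J/∂p∂q is 0, so the Hessian at any point is diag(J_pp, J_qq) = diag(24(3p^2 - 2p - 4), -18(2q + 7)).
At (1, -3): H = diag(-72, -18).
Both eigenvalues are negative, so H is negative definite: a local maximum.

local maximum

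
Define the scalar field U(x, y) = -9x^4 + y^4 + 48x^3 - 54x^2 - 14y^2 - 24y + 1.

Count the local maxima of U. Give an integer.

2

U separates as a function of x plus a function of y, so ∇U=0 decouples.
∂U/∂x = -36x(x - 3)(x - 1) = 0 at x ∈ {0, 1, 3}; ∂U/∂y = 4(y - 3)(y + 1)(y + 2) = 0 at y ∈ {-2, -1, 3}.
The Hessian is diagonal: diag(U_xx, U_yy). Second derivatives: U_xx(0)=-108, U_xx(1)=72, U_xx(3)=-216; U_yy(-2)=20, U_yy(-1)=-16, U_yy(3)=80.
Local maxima occur where both diagonal entries negative: (0, -1), (3, -1). Count: 2.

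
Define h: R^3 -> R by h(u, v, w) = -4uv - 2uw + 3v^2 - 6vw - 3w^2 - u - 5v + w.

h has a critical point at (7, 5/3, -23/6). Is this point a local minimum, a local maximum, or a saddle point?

saddle point

The Hessian is constant: H = [[0, -4, -2], [-4, 6, -6], [-2, -6, -6]].
Leading principal minors: Δ₁ = 0, Δ₂ = -16, Δ₃ = -24.
The minors fit neither the all-positive nor the alternating-sign pattern, so H is indefinite: a saddle point.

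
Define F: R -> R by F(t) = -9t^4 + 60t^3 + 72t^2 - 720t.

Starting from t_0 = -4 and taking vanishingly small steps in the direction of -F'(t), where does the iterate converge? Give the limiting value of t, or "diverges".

diverges

F'(t) = -36(t - 5)(t - 2)(t + 2), so F'(-4) = 3888.
Gradient descent moves in the -F' direction, i.e. t is decreasing.
There is no critical point below t=-4, and F' keeps the same sign, so the iterate runs off to −∞.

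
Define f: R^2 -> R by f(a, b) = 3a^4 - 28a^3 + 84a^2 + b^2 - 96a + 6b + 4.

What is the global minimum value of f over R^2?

-69

f(a,b) separates as P(a) + Q(b) + 4, so its minimum is min P + min Q + 4.
P'(a) = 12(a - 4)(a - 2)(a - 1) vanishes at a ∈ {1, 2, 4}; Q'(b) = 2b + 6 vanishes at b ∈ {-3}.
Local minima of P (where P''>0): P(1)=-37, P(4)=-64. Local minima of Q: Q(-3)=-9.
So the global minimum of f is P(4) + Q(-3) + 4 = -64 − 9 + 4 = -69, attained at (4, -3).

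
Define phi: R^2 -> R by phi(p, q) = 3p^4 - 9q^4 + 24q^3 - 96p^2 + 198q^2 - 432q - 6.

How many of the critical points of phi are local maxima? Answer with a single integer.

phi separates as a function of p plus a function of q, so ∇phi=0 decouples.
∂phi/∂p = 12p(p - 4)(p + 4) = 0 at p ∈ {-4, 0, 4}; ∂phi/∂q = -36(q - 4)(q - 1)(q + 3) = 0 at q ∈ {-3, 1, 4}.
The Hessian is diagonal: diag(phi_pp, phi_qq). Second derivatives: phi_pp(-4)=384, phi_pp(0)=-192, phi_pp(4)=384; phi_qq(-3)=-1008, phi_qq(1)=432, phi_qq(4)=-756.
Local maxima occur where both diagonal entries negative: (0, -3), (0, 4). Count: 2.

2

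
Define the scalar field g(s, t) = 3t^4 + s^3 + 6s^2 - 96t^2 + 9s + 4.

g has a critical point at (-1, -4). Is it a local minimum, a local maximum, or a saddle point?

The mixed partial ∂²g/∂s∂t is 0, so the Hessian at any point is diag(g_ss, g_tt) = diag(6(s + 2), 12(3t^2 - 16)).
At (-1, -4): H = diag(6, 384).
Both eigenvalues are positive, so H is positive definite: a local minimum.

local minimum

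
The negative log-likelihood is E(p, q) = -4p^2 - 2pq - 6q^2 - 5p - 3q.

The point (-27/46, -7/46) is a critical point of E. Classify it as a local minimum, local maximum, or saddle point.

The Hessian of E is constant: H = [[-8, -2], [-2, -12]].
det(H) = (-8)·(-12) − (-2)² = 92.
det(H) > 0 and tr(H) = -20 < 0, so H is negative definite and the point is a local maximum.

local maximum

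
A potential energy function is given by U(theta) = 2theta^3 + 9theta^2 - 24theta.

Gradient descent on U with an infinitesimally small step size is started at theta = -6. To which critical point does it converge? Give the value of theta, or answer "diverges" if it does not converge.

U'(theta) = 6(theta - 1)(theta + 4), so U'(-6) = 84.
Gradient descent moves in the -U' direction, i.e. theta is decreasing.
There is no critical point below theta=-6, and U' keeps the same sign, so the iterate runs off to −∞.

diverges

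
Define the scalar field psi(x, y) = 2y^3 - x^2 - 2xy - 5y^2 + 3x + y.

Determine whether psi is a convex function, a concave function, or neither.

neither

The term 2y^3 is cubic, so the Hessian is not constant.
∂²psi/∂y² = 12y - 10, which takes both signs as y varies (negative for sufficiently negative y). A diagonal entry of the Hessian changing sign means the Hessian is neither positive- nor negative-semidefinite on all of R^2.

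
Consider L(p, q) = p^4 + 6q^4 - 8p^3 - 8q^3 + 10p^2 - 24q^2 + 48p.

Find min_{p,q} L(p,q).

L(p,q) separates as A(p) + B(q), so its minimum is min A + min B.
A'(p) = 4(p - 4)(p - 3)(p + 1) vanishes at p ∈ {-1, 3, 4}; B'(q) = 24q(q - 2)(q + 1) vanishes at q ∈ {-1, 0, 2}.
Local minima of A (where A''>0): A(-1)=-29, A(4)=96. Local minima of B: B(-1)=-10, B(2)=-64.
So the global minimum of L is A(-1) + B(2) = -29 − 64 = -93, attained at (-1, 2).

-93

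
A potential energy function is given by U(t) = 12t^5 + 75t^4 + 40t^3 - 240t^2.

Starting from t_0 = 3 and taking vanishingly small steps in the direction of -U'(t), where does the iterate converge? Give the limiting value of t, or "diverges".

1

U'(t) = 60t(t - 1)(t + 2)(t + 4), so U'(3) = 12600.
Gradient descent moves in the -U' direction, i.e. t is decreasing.
The nearest critical point in that direction is t = 1, where U'' = 900 > 0 (a local minimum). The iterate converges there.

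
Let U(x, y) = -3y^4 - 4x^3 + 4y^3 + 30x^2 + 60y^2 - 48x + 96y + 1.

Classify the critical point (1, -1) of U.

The mixed partial ∂²U/∂x∂y is 0, so the Hessian at any point is diag(U_xx, U_yy) = diag(12(-2x + 5), 12(-3y^2 + 2y + 10)).
At (1, -1): H = diag(36, 60).
Both eigenvalues are positive, so H is positive definite: a local minimum.

local minimum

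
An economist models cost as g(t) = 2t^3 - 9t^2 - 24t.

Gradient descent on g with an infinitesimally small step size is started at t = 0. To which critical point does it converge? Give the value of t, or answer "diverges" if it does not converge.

g'(t) = 6(t - 4)(t + 1), so g'(0) = -24.
Gradient descent moves in the -g' direction, i.e. t is increasing.
The nearest critical point in that direction is t = 4, where g'' = 30 > 0 (a local minimum). The iterate converges there.

4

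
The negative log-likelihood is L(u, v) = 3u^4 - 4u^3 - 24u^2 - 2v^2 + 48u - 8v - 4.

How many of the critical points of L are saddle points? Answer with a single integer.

2

L separates as a function of u plus a function of v, so ∇L=0 decouples.
∂L/∂u = 12(u - 2)(u - 1)(u + 2) = 0 at u ∈ {-2, 1, 2}; ∂L/∂v = -4(v + 2) = 0 at v ∈ {-2}.
The Hessian is diagonal: diag(L_uu, L_vv). Second derivatives: L_uu(-2)=144, L_uu(1)=-36, L_uu(2)=48; L_vv(-2)=-4.
Saddle points occur where the two diagonal entries have opposite signs: (-2, -2), (2, -2). Count: 2.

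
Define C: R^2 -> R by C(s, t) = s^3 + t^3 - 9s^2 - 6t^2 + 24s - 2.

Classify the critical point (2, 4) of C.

saddle point

The mixed partial ∂²C/∂s∂t is 0, so the Hessian at any point is diag(C_ss, C_tt) = diag(6(s - 3), 6(t - 2)).
At (2, 4): H = diag(-6, 12).
The eigenvalues have opposite signs, so H is indefinite: a saddle point.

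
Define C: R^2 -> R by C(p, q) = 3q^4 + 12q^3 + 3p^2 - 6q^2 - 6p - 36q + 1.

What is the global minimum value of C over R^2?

-29

C(p,q) separates as A(p) + B(q) + 1, so its minimum is min A + min B + 1.
A'(p) = 6p - 6 vanishes at p ∈ {1}; B'(q) = 12(q - 1)(q + 1)(q + 3) vanishes at q ∈ {-3, -1, 1}.
Local minima of A (where A''>0): A(1)=-3. Local minima of B: B(-3)=-27, B(1)=-27.
So the global minimum of C is A(1) + B(-3) + 1 = -3 − 27 + 1 = -29, attained at (1, -3).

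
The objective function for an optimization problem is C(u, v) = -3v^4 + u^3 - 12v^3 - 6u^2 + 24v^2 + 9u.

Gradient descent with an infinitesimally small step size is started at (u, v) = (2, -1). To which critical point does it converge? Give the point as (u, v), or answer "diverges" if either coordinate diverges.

(3, 0)

C is separable, so gradient descent decouples: u follows -∂C/∂u, v follows -∂C/∂v.
∂C/∂u = 3(u - 3)(u - 1); at u=2 this is -3, so u increases.
∂C/∂v = -12v(v - 1)(v + 4); at v=-1 this is -72, so v increases.
u converges to its nearest critical value 3 (a local min of the u-part); v converges to 0. The iterate converges to (3, 0).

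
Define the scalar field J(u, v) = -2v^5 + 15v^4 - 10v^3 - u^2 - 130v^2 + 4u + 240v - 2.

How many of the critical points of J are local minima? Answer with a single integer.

0

J separates as a function of u plus a function of v, so ∇J=0 decouples.
∂J/∂u = -2(u - 2) = 0 at u ∈ {2}; ∂J/∂v = -10(v - 4)(v - 3)(v - 1)(v + 2) = 0 at v ∈ {-2, 1, 3, 4}.
The Hessian is diagonal: diag(J_uu, J_vv). Second derivatives: J_uu(2)=-2; J_vv(-2)=900, J_vv(1)=-180, J_vv(3)=100, J_vv(4)=-180.
Local minima occur where both diagonal entries positive: none. Count: 0.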